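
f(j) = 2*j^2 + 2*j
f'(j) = 4*j + 2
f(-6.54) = 72.46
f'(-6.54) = -24.16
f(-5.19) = 43.49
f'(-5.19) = -18.76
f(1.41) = 6.80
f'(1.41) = 7.64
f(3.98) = 39.64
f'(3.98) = 17.92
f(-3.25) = 14.62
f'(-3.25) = -11.00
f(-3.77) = 20.89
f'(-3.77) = -13.08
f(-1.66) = 2.19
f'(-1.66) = -4.64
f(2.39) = 16.20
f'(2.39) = 11.56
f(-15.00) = 420.00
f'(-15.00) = -58.00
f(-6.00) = 60.00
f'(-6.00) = -22.00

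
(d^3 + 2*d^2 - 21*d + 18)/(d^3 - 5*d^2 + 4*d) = (d^2 + 3*d - 18)/(d*(d - 4))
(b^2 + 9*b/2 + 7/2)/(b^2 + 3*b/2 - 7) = (b + 1)/(b - 2)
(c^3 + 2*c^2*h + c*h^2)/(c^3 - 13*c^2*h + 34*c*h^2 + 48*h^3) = c*(c + h)/(c^2 - 14*c*h + 48*h^2)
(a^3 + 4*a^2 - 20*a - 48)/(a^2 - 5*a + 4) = (a^2 + 8*a + 12)/(a - 1)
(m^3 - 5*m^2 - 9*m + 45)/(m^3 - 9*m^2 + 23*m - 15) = (m + 3)/(m - 1)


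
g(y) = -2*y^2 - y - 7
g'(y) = -4*y - 1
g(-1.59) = -10.47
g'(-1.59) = 5.36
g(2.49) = -21.89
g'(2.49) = -10.96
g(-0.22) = -6.88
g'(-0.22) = -0.12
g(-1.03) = -8.09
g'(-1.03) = 3.12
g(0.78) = -9.00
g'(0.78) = -4.12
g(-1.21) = -8.72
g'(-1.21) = 3.84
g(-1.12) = -8.39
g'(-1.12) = 3.48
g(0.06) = -7.07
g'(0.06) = -1.24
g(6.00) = -85.00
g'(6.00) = -25.00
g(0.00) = -7.00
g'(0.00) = -1.00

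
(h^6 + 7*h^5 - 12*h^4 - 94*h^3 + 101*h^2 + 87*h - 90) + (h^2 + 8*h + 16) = h^6 + 7*h^5 - 12*h^4 - 94*h^3 + 102*h^2 + 95*h - 74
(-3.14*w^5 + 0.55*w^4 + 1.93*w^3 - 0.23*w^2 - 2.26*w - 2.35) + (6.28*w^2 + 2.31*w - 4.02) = -3.14*w^5 + 0.55*w^4 + 1.93*w^3 + 6.05*w^2 + 0.0500000000000003*w - 6.37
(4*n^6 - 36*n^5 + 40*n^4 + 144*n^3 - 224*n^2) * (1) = 4*n^6 - 36*n^5 + 40*n^4 + 144*n^3 - 224*n^2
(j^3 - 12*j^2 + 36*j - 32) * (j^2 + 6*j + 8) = j^5 - 6*j^4 - 28*j^3 + 88*j^2 + 96*j - 256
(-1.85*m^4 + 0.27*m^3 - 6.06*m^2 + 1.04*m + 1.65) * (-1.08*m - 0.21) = 1.998*m^5 + 0.0969*m^4 + 6.4881*m^3 + 0.1494*m^2 - 2.0004*m - 0.3465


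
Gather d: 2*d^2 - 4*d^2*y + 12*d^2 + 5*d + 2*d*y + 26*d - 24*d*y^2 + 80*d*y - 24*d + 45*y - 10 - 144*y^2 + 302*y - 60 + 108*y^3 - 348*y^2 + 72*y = d^2*(14 - 4*y) + d*(-24*y^2 + 82*y + 7) + 108*y^3 - 492*y^2 + 419*y - 70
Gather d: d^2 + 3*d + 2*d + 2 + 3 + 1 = d^2 + 5*d + 6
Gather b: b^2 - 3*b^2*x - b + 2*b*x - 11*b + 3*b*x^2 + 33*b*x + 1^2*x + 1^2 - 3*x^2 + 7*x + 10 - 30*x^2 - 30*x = b^2*(1 - 3*x) + b*(3*x^2 + 35*x - 12) - 33*x^2 - 22*x + 11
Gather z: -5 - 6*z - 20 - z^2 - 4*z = -z^2 - 10*z - 25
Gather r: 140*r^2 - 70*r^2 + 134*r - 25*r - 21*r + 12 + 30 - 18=70*r^2 + 88*r + 24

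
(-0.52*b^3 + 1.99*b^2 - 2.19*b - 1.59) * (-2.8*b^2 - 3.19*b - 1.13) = 1.456*b^5 - 3.9132*b^4 + 0.3715*b^3 + 9.1894*b^2 + 7.5468*b + 1.7967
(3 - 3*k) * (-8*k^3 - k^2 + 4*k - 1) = 24*k^4 - 21*k^3 - 15*k^2 + 15*k - 3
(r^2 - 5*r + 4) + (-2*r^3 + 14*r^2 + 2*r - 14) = -2*r^3 + 15*r^2 - 3*r - 10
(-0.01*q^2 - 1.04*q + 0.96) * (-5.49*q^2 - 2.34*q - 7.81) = 0.0549*q^4 + 5.733*q^3 - 2.7587*q^2 + 5.876*q - 7.4976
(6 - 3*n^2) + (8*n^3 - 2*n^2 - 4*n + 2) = 8*n^3 - 5*n^2 - 4*n + 8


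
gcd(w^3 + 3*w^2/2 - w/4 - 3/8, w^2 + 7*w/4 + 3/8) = w + 3/2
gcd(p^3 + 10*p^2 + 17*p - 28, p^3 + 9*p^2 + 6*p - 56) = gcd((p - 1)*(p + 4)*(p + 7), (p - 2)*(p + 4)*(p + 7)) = p^2 + 11*p + 28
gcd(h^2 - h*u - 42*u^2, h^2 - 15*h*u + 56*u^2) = -h + 7*u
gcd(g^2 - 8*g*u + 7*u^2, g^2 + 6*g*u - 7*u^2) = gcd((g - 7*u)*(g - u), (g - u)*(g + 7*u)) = -g + u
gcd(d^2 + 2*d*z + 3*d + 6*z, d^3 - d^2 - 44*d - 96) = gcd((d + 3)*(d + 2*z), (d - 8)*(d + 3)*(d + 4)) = d + 3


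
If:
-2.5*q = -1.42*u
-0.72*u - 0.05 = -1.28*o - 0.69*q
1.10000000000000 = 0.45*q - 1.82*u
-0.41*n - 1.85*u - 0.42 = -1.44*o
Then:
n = 1.65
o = -0.14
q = -0.40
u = -0.70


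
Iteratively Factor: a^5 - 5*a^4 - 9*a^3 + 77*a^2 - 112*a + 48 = (a - 1)*(a^4 - 4*a^3 - 13*a^2 + 64*a - 48) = (a - 1)^2*(a^3 - 3*a^2 - 16*a + 48) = (a - 3)*(a - 1)^2*(a^2 - 16) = (a - 4)*(a - 3)*(a - 1)^2*(a + 4)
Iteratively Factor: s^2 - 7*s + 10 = (s - 2)*(s - 5)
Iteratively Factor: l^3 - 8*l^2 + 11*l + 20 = (l - 5)*(l^2 - 3*l - 4) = (l - 5)*(l + 1)*(l - 4)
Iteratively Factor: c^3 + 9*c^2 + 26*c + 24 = (c + 3)*(c^2 + 6*c + 8) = (c + 3)*(c + 4)*(c + 2)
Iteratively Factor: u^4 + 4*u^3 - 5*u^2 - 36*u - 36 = (u - 3)*(u^3 + 7*u^2 + 16*u + 12) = (u - 3)*(u + 2)*(u^2 + 5*u + 6) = (u - 3)*(u + 2)^2*(u + 3)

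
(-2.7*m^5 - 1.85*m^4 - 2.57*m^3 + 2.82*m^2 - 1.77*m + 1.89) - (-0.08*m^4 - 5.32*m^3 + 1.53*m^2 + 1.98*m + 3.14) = -2.7*m^5 - 1.77*m^4 + 2.75*m^3 + 1.29*m^2 - 3.75*m - 1.25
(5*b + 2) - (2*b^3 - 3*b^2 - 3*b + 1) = -2*b^3 + 3*b^2 + 8*b + 1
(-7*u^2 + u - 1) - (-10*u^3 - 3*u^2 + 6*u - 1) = 10*u^3 - 4*u^2 - 5*u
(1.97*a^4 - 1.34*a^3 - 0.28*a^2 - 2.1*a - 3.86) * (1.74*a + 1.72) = 3.4278*a^5 + 1.0568*a^4 - 2.792*a^3 - 4.1356*a^2 - 10.3284*a - 6.6392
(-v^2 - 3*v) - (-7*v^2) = 6*v^2 - 3*v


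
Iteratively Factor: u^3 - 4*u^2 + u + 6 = (u - 3)*(u^2 - u - 2) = (u - 3)*(u - 2)*(u + 1)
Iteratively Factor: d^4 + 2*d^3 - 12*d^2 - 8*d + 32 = (d + 2)*(d^3 - 12*d + 16) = (d - 2)*(d + 2)*(d^2 + 2*d - 8) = (d - 2)*(d + 2)*(d + 4)*(d - 2)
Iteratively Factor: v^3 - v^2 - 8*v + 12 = (v - 2)*(v^2 + v - 6) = (v - 2)^2*(v + 3)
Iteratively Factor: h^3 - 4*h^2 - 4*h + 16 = (h - 4)*(h^2 - 4) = (h - 4)*(h + 2)*(h - 2)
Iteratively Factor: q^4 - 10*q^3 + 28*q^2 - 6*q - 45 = (q - 3)*(q^3 - 7*q^2 + 7*q + 15) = (q - 5)*(q - 3)*(q^2 - 2*q - 3) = (q - 5)*(q - 3)^2*(q + 1)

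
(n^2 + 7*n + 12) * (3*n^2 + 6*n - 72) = 3*n^4 + 27*n^3 + 6*n^2 - 432*n - 864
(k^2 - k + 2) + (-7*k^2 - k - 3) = -6*k^2 - 2*k - 1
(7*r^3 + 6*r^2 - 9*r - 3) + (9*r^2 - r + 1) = 7*r^3 + 15*r^2 - 10*r - 2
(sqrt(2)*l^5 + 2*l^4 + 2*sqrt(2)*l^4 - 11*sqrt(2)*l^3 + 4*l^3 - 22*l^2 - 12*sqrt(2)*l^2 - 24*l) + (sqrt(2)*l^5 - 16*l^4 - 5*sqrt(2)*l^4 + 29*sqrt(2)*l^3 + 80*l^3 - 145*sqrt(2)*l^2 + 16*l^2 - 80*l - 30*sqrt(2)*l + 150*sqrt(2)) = 2*sqrt(2)*l^5 - 14*l^4 - 3*sqrt(2)*l^4 + 18*sqrt(2)*l^3 + 84*l^3 - 157*sqrt(2)*l^2 - 6*l^2 - 104*l - 30*sqrt(2)*l + 150*sqrt(2)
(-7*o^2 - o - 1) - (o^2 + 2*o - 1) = -8*o^2 - 3*o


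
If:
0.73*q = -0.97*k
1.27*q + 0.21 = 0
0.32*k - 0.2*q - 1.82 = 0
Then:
No Solution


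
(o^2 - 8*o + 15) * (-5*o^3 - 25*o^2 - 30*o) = -5*o^5 + 15*o^4 + 95*o^3 - 135*o^2 - 450*o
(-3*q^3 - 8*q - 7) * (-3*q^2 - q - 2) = 9*q^5 + 3*q^4 + 30*q^3 + 29*q^2 + 23*q + 14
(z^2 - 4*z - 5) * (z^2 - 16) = z^4 - 4*z^3 - 21*z^2 + 64*z + 80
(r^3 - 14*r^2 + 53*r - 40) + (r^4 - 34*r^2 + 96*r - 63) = r^4 + r^3 - 48*r^2 + 149*r - 103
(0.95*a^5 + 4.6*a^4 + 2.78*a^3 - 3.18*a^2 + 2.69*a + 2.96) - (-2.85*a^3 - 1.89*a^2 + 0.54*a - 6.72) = 0.95*a^5 + 4.6*a^4 + 5.63*a^3 - 1.29*a^2 + 2.15*a + 9.68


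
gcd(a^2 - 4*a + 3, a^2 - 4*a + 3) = a^2 - 4*a + 3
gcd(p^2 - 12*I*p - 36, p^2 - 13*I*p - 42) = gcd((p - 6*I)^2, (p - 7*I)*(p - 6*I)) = p - 6*I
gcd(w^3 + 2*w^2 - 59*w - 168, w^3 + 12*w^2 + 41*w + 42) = w^2 + 10*w + 21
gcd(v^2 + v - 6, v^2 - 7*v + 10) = v - 2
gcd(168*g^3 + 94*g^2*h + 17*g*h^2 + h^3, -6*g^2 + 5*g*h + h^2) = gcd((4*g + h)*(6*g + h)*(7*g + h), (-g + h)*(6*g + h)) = 6*g + h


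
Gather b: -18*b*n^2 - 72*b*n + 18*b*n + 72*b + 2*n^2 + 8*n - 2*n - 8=b*(-18*n^2 - 54*n + 72) + 2*n^2 + 6*n - 8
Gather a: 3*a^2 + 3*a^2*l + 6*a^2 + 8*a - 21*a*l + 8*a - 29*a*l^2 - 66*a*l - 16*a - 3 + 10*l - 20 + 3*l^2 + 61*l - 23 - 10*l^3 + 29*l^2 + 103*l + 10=a^2*(3*l + 9) + a*(-29*l^2 - 87*l) - 10*l^3 + 32*l^2 + 174*l - 36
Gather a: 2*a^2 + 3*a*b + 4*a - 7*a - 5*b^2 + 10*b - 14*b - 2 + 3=2*a^2 + a*(3*b - 3) - 5*b^2 - 4*b + 1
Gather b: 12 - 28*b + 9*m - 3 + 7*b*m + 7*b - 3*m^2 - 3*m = b*(7*m - 21) - 3*m^2 + 6*m + 9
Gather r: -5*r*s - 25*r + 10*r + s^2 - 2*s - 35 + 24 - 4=r*(-5*s - 15) + s^2 - 2*s - 15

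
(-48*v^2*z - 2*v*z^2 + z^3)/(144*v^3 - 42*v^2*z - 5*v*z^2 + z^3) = z/(-3*v + z)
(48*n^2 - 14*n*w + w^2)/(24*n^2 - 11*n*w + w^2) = (-6*n + w)/(-3*n + w)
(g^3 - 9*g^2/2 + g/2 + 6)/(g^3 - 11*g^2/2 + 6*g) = (g + 1)/g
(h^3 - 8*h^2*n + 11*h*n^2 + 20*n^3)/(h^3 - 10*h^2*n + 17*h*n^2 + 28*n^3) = (h - 5*n)/(h - 7*n)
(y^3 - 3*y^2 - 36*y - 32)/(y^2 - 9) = (y^3 - 3*y^2 - 36*y - 32)/(y^2 - 9)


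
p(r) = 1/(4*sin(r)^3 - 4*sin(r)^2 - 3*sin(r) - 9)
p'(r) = (-12*sin(r)^2*cos(r) + 8*sin(r)*cos(r) + 3*cos(r))/(4*sin(r)^3 - 4*sin(r)^2 - 3*sin(r) - 9)^2 = (4*sin(2*r) + 3*cos(3*r))/(sin(3*r) - 2*cos(2*r) + 11)^2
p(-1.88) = -0.08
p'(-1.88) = 0.03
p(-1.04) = -0.08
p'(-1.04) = -0.05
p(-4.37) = -0.08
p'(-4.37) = 0.00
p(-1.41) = -0.07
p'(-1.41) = -0.01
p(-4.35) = -0.08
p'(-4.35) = 0.00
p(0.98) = -0.08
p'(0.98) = 0.01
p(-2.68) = -0.11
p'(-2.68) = 0.03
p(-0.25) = -0.12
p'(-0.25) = 0.00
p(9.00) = -0.09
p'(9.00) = -0.03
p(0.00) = -0.11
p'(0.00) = 0.04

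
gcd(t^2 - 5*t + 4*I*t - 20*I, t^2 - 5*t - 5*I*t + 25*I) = t - 5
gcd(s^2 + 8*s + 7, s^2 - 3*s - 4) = s + 1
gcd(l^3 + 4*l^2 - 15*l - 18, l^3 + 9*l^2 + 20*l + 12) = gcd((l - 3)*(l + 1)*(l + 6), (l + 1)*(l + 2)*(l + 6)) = l^2 + 7*l + 6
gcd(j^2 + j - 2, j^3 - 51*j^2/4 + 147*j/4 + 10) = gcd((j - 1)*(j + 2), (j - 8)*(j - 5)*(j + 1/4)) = 1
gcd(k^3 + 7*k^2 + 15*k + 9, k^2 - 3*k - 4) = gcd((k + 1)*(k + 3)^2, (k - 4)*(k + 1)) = k + 1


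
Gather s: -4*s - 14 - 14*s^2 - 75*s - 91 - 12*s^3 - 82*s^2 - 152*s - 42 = -12*s^3 - 96*s^2 - 231*s - 147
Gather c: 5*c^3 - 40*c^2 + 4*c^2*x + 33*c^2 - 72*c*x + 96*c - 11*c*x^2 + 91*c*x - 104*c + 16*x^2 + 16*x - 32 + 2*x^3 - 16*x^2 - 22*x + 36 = 5*c^3 + c^2*(4*x - 7) + c*(-11*x^2 + 19*x - 8) + 2*x^3 - 6*x + 4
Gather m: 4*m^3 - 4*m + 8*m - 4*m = 4*m^3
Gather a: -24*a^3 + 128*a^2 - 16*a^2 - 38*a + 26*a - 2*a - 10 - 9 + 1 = -24*a^3 + 112*a^2 - 14*a - 18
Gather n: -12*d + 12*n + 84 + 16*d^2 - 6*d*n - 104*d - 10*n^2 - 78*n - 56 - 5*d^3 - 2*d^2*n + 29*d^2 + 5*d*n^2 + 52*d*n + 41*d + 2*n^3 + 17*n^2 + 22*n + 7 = -5*d^3 + 45*d^2 - 75*d + 2*n^3 + n^2*(5*d + 7) + n*(-2*d^2 + 46*d - 44) + 35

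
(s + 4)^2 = s^2 + 8*s + 16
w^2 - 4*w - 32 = (w - 8)*(w + 4)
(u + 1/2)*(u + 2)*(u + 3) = u^3 + 11*u^2/2 + 17*u/2 + 3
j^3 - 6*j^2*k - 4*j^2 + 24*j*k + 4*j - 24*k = (j - 2)^2*(j - 6*k)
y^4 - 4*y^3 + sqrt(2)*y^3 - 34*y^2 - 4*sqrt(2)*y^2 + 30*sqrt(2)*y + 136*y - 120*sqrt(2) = (y - 4)*(y - 3*sqrt(2))*(y - sqrt(2))*(y + 5*sqrt(2))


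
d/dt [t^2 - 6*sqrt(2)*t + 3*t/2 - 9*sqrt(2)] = 2*t - 6*sqrt(2) + 3/2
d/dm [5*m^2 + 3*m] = 10*m + 3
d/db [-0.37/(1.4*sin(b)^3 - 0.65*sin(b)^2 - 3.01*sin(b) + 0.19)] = (1.554*sin(b)^2 - 0.481*sin(b) - 1.1137)*cos(b)/(1.4*sin(b)^3 - 0.65*sin(b)^2 - 3.01*sin(b) + 0.19)^2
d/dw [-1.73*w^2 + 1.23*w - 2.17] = 1.23 - 3.46*w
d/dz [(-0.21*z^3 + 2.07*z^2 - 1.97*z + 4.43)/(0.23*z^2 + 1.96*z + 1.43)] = (-0.0483*z^4 - 0.8232*z^3 + 3.6094*z^2 + 3.8824*z - 11.4999)/(0.0529*z^4 + 0.9016*z^3 + 4.4994*z^2 + 5.6056*z + 2.0449)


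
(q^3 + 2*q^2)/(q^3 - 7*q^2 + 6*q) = q*(q + 2)/(q^2 - 7*q + 6)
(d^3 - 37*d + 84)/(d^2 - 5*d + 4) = (d^2 + 4*d - 21)/(d - 1)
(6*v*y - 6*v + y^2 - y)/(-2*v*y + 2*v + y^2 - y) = (6*v + y)/(-2*v + y)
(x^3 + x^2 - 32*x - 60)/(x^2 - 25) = (x^2 - 4*x - 12)/(x - 5)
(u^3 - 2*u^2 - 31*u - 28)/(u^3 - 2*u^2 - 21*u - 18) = (u^2 - 3*u - 28)/(u^2 - 3*u - 18)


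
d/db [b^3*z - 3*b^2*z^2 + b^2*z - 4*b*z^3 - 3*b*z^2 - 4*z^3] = z*(3*b^2 - 6*b*z + 2*b - 4*z^2 - 3*z)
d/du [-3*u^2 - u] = -6*u - 1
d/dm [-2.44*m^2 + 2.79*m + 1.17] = 2.79 - 4.88*m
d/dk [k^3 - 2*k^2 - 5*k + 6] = 3*k^2 - 4*k - 5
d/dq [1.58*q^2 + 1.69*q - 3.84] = 3.16*q + 1.69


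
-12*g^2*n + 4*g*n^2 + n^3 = n*(-2*g + n)*(6*g + n)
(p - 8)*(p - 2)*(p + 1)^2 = p^4 - 8*p^3 - 3*p^2 + 22*p + 16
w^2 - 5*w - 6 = (w - 6)*(w + 1)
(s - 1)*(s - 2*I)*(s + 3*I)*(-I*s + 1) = -I*s^4 + 2*s^3 + I*s^3 - 2*s^2 - 5*I*s^2 + 6*s + 5*I*s - 6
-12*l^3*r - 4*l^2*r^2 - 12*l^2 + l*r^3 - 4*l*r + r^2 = (-6*l + r)*(2*l + r)*(l*r + 1)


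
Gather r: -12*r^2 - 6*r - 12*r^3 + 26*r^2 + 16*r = -12*r^3 + 14*r^2 + 10*r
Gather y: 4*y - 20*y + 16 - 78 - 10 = -16*y - 72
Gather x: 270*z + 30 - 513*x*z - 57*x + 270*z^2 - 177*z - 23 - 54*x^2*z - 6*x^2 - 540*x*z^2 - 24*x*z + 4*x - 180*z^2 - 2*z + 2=x^2*(-54*z - 6) + x*(-540*z^2 - 537*z - 53) + 90*z^2 + 91*z + 9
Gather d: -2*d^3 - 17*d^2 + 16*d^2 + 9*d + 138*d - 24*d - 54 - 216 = -2*d^3 - d^2 + 123*d - 270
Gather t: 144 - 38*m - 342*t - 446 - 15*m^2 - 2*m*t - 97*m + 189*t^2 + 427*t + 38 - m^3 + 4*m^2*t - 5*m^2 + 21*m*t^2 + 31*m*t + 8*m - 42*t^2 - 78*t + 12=-m^3 - 20*m^2 - 127*m + t^2*(21*m + 147) + t*(4*m^2 + 29*m + 7) - 252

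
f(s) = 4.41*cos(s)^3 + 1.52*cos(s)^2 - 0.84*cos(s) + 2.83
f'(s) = -13.23*sin(s)*cos(s)^2 - 3.04*sin(s)*cos(s) + 0.84*sin(s)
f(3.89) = 2.53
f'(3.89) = 2.75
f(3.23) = 0.82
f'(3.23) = 0.82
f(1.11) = 3.14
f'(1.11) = -2.80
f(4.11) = 2.99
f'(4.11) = 1.39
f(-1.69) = 2.94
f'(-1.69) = -1.01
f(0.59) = 5.71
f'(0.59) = -6.02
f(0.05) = 7.90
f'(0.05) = -0.77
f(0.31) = 7.22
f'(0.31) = -4.29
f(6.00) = 7.33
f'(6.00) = 3.99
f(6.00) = 7.33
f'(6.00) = 3.99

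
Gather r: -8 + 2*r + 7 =2*r - 1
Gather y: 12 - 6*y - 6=6 - 6*y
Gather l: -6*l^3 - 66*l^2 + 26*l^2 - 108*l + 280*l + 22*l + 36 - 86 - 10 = -6*l^3 - 40*l^2 + 194*l - 60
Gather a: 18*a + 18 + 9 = 18*a + 27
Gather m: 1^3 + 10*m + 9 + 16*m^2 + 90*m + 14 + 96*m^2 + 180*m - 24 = 112*m^2 + 280*m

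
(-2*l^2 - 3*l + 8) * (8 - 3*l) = 6*l^3 - 7*l^2 - 48*l + 64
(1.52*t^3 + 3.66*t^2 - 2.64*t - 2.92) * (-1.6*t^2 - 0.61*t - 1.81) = -2.432*t^5 - 6.7832*t^4 - 0.7598*t^3 - 0.3422*t^2 + 6.5596*t + 5.2852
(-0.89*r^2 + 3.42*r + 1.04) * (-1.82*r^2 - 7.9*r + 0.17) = 1.6198*r^4 + 0.8066*r^3 - 29.0621*r^2 - 7.6346*r + 0.1768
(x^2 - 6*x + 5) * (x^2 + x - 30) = x^4 - 5*x^3 - 31*x^2 + 185*x - 150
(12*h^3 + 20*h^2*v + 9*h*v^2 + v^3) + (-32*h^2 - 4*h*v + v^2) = 12*h^3 + 20*h^2*v - 32*h^2 + 9*h*v^2 - 4*h*v + v^3 + v^2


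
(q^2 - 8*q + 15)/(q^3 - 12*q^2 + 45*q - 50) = (q - 3)/(q^2 - 7*q + 10)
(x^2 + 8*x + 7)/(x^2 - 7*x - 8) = (x + 7)/(x - 8)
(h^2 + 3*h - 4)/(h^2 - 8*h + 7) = (h + 4)/(h - 7)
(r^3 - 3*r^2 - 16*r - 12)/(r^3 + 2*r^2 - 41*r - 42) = (r + 2)/(r + 7)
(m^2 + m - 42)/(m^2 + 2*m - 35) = (m - 6)/(m - 5)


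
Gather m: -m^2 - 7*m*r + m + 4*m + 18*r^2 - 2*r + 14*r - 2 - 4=-m^2 + m*(5 - 7*r) + 18*r^2 + 12*r - 6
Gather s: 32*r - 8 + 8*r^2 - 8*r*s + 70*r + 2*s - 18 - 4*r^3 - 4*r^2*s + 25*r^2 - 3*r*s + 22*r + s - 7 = -4*r^3 + 33*r^2 + 124*r + s*(-4*r^2 - 11*r + 3) - 33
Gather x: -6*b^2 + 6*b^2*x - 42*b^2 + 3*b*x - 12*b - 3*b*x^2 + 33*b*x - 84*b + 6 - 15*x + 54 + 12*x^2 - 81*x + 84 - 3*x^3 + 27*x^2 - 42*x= -48*b^2 - 96*b - 3*x^3 + x^2*(39 - 3*b) + x*(6*b^2 + 36*b - 138) + 144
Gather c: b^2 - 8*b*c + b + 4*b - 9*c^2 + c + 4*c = b^2 + 5*b - 9*c^2 + c*(5 - 8*b)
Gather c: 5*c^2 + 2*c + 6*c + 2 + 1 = 5*c^2 + 8*c + 3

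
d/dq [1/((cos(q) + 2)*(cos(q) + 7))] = (2*cos(q) + 9)*sin(q)/((cos(q) + 2)^2*(cos(q) + 7)^2)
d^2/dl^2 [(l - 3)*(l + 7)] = 2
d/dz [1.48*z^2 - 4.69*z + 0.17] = 2.96*z - 4.69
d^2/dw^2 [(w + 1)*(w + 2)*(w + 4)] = 6*w + 14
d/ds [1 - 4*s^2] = -8*s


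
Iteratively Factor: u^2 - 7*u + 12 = (u - 4)*(u - 3)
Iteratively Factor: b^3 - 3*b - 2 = (b + 1)*(b^2 - b - 2) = (b + 1)^2*(b - 2)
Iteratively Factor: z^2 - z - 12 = (z + 3)*(z - 4)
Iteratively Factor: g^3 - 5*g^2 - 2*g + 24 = (g - 4)*(g^2 - g - 6) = (g - 4)*(g - 3)*(g + 2)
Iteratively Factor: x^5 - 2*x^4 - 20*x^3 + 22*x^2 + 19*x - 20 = (x + 1)*(x^4 - 3*x^3 - 17*x^2 + 39*x - 20) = (x + 1)*(x + 4)*(x^3 - 7*x^2 + 11*x - 5) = (x - 1)*(x + 1)*(x + 4)*(x^2 - 6*x + 5) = (x - 1)^2*(x + 1)*(x + 4)*(x - 5)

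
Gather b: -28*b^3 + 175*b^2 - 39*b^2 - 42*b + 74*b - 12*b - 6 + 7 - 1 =-28*b^3 + 136*b^2 + 20*b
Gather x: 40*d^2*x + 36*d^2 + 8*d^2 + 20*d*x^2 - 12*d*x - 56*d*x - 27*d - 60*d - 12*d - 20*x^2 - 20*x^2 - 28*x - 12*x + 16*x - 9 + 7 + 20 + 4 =44*d^2 - 99*d + x^2*(20*d - 40) + x*(40*d^2 - 68*d - 24) + 22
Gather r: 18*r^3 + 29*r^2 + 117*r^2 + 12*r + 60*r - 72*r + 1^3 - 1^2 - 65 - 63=18*r^3 + 146*r^2 - 128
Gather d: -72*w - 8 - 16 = -72*w - 24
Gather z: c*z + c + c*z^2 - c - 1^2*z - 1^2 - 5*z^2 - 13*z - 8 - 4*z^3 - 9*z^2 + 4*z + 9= -4*z^3 + z^2*(c - 14) + z*(c - 10)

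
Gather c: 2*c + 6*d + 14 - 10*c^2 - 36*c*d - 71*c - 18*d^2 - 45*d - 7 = -10*c^2 + c*(-36*d - 69) - 18*d^2 - 39*d + 7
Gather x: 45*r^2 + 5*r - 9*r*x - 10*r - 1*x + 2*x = 45*r^2 - 5*r + x*(1 - 9*r)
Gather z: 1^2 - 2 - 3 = -4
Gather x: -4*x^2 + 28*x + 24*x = -4*x^2 + 52*x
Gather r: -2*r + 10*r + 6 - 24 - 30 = 8*r - 48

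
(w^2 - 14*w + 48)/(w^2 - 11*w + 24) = (w - 6)/(w - 3)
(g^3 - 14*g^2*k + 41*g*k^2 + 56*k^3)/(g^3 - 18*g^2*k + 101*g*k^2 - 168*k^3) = (g + k)/(g - 3*k)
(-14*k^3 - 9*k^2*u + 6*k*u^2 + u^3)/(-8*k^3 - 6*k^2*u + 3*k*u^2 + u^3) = (7*k + u)/(4*k + u)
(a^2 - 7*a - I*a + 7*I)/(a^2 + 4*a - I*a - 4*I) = (a - 7)/(a + 4)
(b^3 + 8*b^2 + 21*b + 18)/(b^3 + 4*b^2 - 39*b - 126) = (b^2 + 5*b + 6)/(b^2 + b - 42)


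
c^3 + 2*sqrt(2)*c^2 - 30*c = c*(c - 3*sqrt(2))*(c + 5*sqrt(2))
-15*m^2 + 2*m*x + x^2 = (-3*m + x)*(5*m + x)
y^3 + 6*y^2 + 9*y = y*(y + 3)^2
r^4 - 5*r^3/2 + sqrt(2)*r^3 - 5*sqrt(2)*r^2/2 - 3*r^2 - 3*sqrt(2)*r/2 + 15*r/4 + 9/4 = (r - 3)*(r + 1/2)*(r - sqrt(2)/2)*(r + 3*sqrt(2)/2)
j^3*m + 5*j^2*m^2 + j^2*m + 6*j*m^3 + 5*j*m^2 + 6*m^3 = (j + 2*m)*(j + 3*m)*(j*m + m)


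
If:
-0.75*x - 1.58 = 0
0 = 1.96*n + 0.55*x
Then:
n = 0.59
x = -2.11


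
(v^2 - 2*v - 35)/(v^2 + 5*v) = (v - 7)/v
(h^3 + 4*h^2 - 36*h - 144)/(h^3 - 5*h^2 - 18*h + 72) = (h + 6)/(h - 3)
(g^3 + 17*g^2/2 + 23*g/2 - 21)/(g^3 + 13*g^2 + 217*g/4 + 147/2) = 2*(g - 1)/(2*g + 7)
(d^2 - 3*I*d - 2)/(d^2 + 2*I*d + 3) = (d - 2*I)/(d + 3*I)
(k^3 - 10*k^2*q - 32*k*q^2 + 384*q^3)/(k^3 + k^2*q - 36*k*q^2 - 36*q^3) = (-k^2 + 16*k*q - 64*q^2)/(-k^2 + 5*k*q + 6*q^2)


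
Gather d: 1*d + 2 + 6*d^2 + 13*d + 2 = 6*d^2 + 14*d + 4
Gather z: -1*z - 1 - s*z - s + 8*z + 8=-s + z*(7 - s) + 7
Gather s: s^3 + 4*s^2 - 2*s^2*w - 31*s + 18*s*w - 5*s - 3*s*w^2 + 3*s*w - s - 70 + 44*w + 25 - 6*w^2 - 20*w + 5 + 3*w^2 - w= s^3 + s^2*(4 - 2*w) + s*(-3*w^2 + 21*w - 37) - 3*w^2 + 23*w - 40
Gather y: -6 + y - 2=y - 8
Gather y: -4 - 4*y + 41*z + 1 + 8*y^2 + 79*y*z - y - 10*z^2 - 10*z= 8*y^2 + y*(79*z - 5) - 10*z^2 + 31*z - 3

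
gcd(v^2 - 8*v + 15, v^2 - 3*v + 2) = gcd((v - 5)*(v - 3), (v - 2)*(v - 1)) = 1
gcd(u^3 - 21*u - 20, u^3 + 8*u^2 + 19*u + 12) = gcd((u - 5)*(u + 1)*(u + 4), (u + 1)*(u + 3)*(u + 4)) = u^2 + 5*u + 4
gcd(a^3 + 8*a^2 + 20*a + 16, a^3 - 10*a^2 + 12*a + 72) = a + 2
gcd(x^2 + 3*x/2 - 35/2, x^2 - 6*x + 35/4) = x - 7/2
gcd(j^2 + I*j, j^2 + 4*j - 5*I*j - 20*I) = 1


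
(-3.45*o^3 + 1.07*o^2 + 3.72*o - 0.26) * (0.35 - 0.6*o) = 2.07*o^4 - 1.8495*o^3 - 1.8575*o^2 + 1.458*o - 0.091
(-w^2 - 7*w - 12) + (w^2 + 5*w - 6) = -2*w - 18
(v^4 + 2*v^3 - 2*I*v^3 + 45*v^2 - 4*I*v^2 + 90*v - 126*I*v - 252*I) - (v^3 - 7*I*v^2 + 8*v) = v^4 + v^3 - 2*I*v^3 + 45*v^2 + 3*I*v^2 + 82*v - 126*I*v - 252*I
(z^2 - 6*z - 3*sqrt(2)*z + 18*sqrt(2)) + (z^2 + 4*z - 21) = 2*z^2 - 3*sqrt(2)*z - 2*z - 21 + 18*sqrt(2)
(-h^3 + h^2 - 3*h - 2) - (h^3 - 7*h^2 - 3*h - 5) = -2*h^3 + 8*h^2 + 3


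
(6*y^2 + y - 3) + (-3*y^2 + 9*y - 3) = 3*y^2 + 10*y - 6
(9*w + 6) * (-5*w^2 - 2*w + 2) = -45*w^3 - 48*w^2 + 6*w + 12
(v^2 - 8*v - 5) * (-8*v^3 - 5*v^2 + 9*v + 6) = -8*v^5 + 59*v^4 + 89*v^3 - 41*v^2 - 93*v - 30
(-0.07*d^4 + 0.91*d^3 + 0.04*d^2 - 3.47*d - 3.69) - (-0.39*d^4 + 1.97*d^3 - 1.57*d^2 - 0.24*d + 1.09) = 0.32*d^4 - 1.06*d^3 + 1.61*d^2 - 3.23*d - 4.78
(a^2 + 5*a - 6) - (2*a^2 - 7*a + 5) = -a^2 + 12*a - 11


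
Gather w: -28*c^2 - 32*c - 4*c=-28*c^2 - 36*c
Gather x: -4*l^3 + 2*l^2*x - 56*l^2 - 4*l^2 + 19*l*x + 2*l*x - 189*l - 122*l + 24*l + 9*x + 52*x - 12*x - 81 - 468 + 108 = -4*l^3 - 60*l^2 - 287*l + x*(2*l^2 + 21*l + 49) - 441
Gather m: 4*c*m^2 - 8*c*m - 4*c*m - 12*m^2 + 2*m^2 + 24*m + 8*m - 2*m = m^2*(4*c - 10) + m*(30 - 12*c)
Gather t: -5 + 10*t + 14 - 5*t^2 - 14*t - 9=-5*t^2 - 4*t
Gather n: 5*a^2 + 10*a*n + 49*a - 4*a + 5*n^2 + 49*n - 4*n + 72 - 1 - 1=5*a^2 + 45*a + 5*n^2 + n*(10*a + 45) + 70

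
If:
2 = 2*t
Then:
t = 1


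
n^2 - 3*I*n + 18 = (n - 6*I)*(n + 3*I)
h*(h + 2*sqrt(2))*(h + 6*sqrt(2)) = h^3 + 8*sqrt(2)*h^2 + 24*h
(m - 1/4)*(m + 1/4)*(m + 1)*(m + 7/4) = m^4 + 11*m^3/4 + 27*m^2/16 - 11*m/64 - 7/64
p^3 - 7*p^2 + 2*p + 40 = (p - 5)*(p - 4)*(p + 2)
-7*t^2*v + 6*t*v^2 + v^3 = v*(-t + v)*(7*t + v)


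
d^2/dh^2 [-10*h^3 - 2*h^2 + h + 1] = -60*h - 4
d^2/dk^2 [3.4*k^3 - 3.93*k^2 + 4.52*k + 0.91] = 20.4*k - 7.86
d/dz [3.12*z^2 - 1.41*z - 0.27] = 6.24*z - 1.41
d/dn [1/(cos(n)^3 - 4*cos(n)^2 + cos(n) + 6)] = (3*cos(n)^2 - 8*cos(n) + 1)*sin(n)/(cos(n)^3 - 4*cos(n)^2 + cos(n) + 6)^2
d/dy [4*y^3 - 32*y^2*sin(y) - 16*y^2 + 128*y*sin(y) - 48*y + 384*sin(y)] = -32*y^2*cos(y) + 12*y^2 - 64*y*sin(y) + 128*y*cos(y) - 32*y + 128*sin(y) + 384*cos(y) - 48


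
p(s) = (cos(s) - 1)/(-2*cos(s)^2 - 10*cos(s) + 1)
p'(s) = (-4*sin(s)*cos(s) - 10*sin(s))*(cos(s) - 1)/(-2*cos(s)^2 - 10*cos(s) + 1)^2 - sin(s)/(-2*cos(s)^2 - 10*cos(s) + 1)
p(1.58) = -0.92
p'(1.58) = 7.52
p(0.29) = 0.00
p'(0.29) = 0.03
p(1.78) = -0.40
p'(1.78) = 0.88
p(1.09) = 0.13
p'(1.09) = 0.56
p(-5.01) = 0.34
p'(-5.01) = 2.16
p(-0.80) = 0.04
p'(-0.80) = -0.16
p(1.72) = -0.47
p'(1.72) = 1.39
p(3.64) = -0.23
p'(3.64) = -0.03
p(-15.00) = -0.24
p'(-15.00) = -0.06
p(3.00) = -0.22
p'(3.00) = 0.01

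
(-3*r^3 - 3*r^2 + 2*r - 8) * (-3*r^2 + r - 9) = 9*r^5 + 6*r^4 + 18*r^3 + 53*r^2 - 26*r + 72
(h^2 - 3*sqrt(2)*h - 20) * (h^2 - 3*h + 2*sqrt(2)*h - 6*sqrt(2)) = h^4 - 3*h^3 - sqrt(2)*h^3 - 32*h^2 + 3*sqrt(2)*h^2 - 40*sqrt(2)*h + 96*h + 120*sqrt(2)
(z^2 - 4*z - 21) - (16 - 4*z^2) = 5*z^2 - 4*z - 37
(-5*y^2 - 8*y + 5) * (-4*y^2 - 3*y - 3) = 20*y^4 + 47*y^3 + 19*y^2 + 9*y - 15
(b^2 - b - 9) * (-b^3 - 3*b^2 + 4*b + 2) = -b^5 - 2*b^4 + 16*b^3 + 25*b^2 - 38*b - 18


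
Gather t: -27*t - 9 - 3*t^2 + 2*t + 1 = -3*t^2 - 25*t - 8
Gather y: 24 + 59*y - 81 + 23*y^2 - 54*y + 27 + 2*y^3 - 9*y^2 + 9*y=2*y^3 + 14*y^2 + 14*y - 30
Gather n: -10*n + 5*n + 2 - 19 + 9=-5*n - 8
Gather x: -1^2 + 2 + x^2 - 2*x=x^2 - 2*x + 1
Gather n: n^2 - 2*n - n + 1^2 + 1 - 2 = n^2 - 3*n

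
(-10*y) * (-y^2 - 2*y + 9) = 10*y^3 + 20*y^2 - 90*y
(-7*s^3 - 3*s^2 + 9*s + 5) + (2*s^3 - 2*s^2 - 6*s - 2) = -5*s^3 - 5*s^2 + 3*s + 3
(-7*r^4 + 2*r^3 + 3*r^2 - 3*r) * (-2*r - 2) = 14*r^5 + 10*r^4 - 10*r^3 + 6*r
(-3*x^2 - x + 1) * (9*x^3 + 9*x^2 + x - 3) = -27*x^5 - 36*x^4 - 3*x^3 + 17*x^2 + 4*x - 3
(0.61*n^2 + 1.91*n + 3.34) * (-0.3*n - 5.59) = -0.183*n^3 - 3.9829*n^2 - 11.6789*n - 18.6706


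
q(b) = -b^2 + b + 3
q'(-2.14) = 5.28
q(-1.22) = 0.29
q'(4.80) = -8.60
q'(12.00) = -23.00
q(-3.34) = -11.50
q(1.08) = 2.91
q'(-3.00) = 7.00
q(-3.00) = -9.00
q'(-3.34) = 7.68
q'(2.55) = -4.10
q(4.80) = -15.24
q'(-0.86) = 2.72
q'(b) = 1 - 2*b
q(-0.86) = 1.40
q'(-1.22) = 3.44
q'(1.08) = -1.16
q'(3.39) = -5.78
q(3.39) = -5.10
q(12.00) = -129.00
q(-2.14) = -3.72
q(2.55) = -0.95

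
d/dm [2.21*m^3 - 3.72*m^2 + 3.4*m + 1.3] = 6.63*m^2 - 7.44*m + 3.4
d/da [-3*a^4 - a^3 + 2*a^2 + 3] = a*(-12*a^2 - 3*a + 4)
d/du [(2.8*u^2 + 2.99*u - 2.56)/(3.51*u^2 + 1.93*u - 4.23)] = (-5.0909*u^2 - 5.7168*u - 7.7069)/(12.3201*u^4 + 13.5486*u^3 - 25.9697*u^2 - 16.3278*u + 17.8929)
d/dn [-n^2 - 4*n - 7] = -2*n - 4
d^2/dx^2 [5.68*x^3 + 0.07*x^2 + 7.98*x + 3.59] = 34.08*x + 0.14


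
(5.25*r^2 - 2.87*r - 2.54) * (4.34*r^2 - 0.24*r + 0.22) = 22.785*r^4 - 13.7158*r^3 - 9.1798*r^2 - 0.0218*r - 0.5588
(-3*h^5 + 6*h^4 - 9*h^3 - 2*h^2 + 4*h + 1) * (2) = -6*h^5 + 12*h^4 - 18*h^3 - 4*h^2 + 8*h + 2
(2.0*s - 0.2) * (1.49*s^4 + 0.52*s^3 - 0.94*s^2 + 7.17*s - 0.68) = 2.98*s^5 + 0.742*s^4 - 1.984*s^3 + 14.528*s^2 - 2.794*s + 0.136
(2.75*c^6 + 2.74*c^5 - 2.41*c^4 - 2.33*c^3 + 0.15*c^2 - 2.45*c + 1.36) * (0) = 0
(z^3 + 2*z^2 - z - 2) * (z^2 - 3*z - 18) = z^5 - z^4 - 25*z^3 - 35*z^2 + 24*z + 36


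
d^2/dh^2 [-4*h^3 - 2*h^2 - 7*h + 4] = -24*h - 4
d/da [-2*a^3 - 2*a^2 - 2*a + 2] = -6*a^2 - 4*a - 2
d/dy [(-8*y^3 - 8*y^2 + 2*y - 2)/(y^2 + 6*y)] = 2*(-4*y^4 - 48*y^3 - 25*y^2 + 2*y + 6)/(y^2*(y^2 + 12*y + 36))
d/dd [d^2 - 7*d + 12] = 2*d - 7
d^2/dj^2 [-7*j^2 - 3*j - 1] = -14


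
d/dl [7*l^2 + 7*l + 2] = 14*l + 7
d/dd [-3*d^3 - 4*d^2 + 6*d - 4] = -9*d^2 - 8*d + 6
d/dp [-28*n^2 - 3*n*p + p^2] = -3*n + 2*p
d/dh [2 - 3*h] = -3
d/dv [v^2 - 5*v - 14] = 2*v - 5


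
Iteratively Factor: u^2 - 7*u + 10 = (u - 5)*(u - 2)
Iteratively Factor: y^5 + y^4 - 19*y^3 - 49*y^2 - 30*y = (y)*(y^4 + y^3 - 19*y^2 - 49*y - 30) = y*(y - 5)*(y^3 + 6*y^2 + 11*y + 6) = y*(y - 5)*(y + 3)*(y^2 + 3*y + 2) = y*(y - 5)*(y + 2)*(y + 3)*(y + 1)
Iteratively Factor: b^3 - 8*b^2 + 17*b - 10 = (b - 1)*(b^2 - 7*b + 10) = (b - 2)*(b - 1)*(b - 5)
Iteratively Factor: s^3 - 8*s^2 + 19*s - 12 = (s - 1)*(s^2 - 7*s + 12) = (s - 4)*(s - 1)*(s - 3)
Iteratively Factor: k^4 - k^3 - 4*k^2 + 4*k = (k - 1)*(k^3 - 4*k) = (k - 2)*(k - 1)*(k^2 + 2*k) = (k - 2)*(k - 1)*(k + 2)*(k)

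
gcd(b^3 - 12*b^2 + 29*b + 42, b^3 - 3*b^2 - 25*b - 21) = b^2 - 6*b - 7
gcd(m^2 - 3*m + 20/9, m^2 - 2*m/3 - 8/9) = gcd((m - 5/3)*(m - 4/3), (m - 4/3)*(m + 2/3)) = m - 4/3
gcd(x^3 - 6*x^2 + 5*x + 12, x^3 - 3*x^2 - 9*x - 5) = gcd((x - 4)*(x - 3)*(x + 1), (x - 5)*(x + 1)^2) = x + 1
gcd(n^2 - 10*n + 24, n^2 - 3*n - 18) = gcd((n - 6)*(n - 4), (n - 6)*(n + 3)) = n - 6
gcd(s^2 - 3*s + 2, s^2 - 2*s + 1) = s - 1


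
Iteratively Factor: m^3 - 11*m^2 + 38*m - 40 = (m - 4)*(m^2 - 7*m + 10) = (m - 5)*(m - 4)*(m - 2)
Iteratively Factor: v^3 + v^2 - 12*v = (v - 3)*(v^2 + 4*v) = (v - 3)*(v + 4)*(v)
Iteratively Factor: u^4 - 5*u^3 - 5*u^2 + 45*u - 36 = (u - 1)*(u^3 - 4*u^2 - 9*u + 36) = (u - 4)*(u - 1)*(u^2 - 9) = (u - 4)*(u - 3)*(u - 1)*(u + 3)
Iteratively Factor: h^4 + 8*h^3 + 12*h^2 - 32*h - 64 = (h + 2)*(h^3 + 6*h^2 - 32) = (h - 2)*(h + 2)*(h^2 + 8*h + 16) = (h - 2)*(h + 2)*(h + 4)*(h + 4)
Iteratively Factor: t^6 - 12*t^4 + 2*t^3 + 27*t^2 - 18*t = (t - 1)*(t^5 + t^4 - 11*t^3 - 9*t^2 + 18*t) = (t - 1)^2*(t^4 + 2*t^3 - 9*t^2 - 18*t) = t*(t - 1)^2*(t^3 + 2*t^2 - 9*t - 18) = t*(t - 3)*(t - 1)^2*(t^2 + 5*t + 6) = t*(t - 3)*(t - 1)^2*(t + 2)*(t + 3)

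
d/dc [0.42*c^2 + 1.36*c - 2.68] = 0.84*c + 1.36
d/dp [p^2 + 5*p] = 2*p + 5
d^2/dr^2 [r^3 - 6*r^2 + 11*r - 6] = 6*r - 12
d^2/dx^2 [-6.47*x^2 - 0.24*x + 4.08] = -12.9400000000000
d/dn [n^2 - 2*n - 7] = 2*n - 2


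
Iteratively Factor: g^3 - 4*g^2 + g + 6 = (g - 3)*(g^2 - g - 2) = (g - 3)*(g - 2)*(g + 1)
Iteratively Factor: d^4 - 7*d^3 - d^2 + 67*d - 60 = (d - 4)*(d^3 - 3*d^2 - 13*d + 15) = (d - 4)*(d + 3)*(d^2 - 6*d + 5) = (d - 5)*(d - 4)*(d + 3)*(d - 1)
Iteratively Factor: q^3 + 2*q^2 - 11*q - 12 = (q + 4)*(q^2 - 2*q - 3) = (q - 3)*(q + 4)*(q + 1)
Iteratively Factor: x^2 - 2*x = (x - 2)*(x)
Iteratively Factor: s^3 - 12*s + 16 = (s - 2)*(s^2 + 2*s - 8) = (s - 2)^2*(s + 4)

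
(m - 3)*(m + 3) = m^2 - 9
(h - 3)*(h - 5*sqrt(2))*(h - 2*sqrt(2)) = h^3 - 7*sqrt(2)*h^2 - 3*h^2 + 20*h + 21*sqrt(2)*h - 60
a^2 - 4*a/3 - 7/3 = (a - 7/3)*(a + 1)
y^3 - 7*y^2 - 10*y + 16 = (y - 8)*(y - 1)*(y + 2)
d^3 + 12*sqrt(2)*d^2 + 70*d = d*(d + 5*sqrt(2))*(d + 7*sqrt(2))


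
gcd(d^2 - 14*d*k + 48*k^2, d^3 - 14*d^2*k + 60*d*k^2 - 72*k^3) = d - 6*k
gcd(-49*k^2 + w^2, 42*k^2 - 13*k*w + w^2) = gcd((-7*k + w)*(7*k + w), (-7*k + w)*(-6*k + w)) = -7*k + w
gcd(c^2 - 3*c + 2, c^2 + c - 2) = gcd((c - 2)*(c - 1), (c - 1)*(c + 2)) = c - 1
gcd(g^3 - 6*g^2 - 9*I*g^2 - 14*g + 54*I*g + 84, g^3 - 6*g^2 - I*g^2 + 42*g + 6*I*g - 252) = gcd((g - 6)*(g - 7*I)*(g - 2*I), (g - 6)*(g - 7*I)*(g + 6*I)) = g^2 + g*(-6 - 7*I) + 42*I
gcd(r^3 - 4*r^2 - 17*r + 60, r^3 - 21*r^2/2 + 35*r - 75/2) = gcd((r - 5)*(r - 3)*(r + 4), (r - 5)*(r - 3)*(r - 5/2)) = r^2 - 8*r + 15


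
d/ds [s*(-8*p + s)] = -8*p + 2*s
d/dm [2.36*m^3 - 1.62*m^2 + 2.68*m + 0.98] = 7.08*m^2 - 3.24*m + 2.68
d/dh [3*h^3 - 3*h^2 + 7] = 3*h*(3*h - 2)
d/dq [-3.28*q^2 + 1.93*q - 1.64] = 1.93 - 6.56*q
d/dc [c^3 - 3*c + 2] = 3*c^2 - 3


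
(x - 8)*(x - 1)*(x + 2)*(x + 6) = x^4 - x^3 - 52*x^2 - 44*x + 96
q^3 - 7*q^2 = q^2*(q - 7)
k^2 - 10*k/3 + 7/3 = (k - 7/3)*(k - 1)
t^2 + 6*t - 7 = (t - 1)*(t + 7)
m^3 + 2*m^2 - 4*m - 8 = (m - 2)*(m + 2)^2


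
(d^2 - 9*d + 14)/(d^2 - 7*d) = (d - 2)/d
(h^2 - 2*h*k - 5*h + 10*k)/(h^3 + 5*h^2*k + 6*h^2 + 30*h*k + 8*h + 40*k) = (h^2 - 2*h*k - 5*h + 10*k)/(h^3 + 5*h^2*k + 6*h^2 + 30*h*k + 8*h + 40*k)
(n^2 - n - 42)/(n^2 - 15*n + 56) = (n + 6)/(n - 8)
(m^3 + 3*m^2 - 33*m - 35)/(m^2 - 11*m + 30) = (m^2 + 8*m + 7)/(m - 6)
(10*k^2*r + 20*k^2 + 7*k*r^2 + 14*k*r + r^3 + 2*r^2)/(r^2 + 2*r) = 10*k^2/r + 7*k + r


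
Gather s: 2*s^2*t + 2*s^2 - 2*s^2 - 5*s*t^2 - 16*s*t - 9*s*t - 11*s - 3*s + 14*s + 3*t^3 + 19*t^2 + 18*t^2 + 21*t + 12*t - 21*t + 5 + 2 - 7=2*s^2*t + s*(-5*t^2 - 25*t) + 3*t^3 + 37*t^2 + 12*t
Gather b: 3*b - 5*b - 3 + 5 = 2 - 2*b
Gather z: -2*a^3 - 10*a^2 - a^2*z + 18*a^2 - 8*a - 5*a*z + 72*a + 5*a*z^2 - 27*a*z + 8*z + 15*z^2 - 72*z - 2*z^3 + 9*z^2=-2*a^3 + 8*a^2 + 64*a - 2*z^3 + z^2*(5*a + 24) + z*(-a^2 - 32*a - 64)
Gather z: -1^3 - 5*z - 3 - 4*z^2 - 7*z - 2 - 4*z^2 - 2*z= -8*z^2 - 14*z - 6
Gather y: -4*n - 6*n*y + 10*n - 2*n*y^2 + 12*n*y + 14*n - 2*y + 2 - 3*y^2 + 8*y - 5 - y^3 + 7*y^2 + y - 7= 20*n - y^3 + y^2*(4 - 2*n) + y*(6*n + 7) - 10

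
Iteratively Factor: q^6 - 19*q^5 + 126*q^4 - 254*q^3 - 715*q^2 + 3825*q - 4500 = (q + 3)*(q^5 - 22*q^4 + 192*q^3 - 830*q^2 + 1775*q - 1500) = (q - 5)*(q + 3)*(q^4 - 17*q^3 + 107*q^2 - 295*q + 300) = (q - 5)*(q - 3)*(q + 3)*(q^3 - 14*q^2 + 65*q - 100) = (q - 5)^2*(q - 3)*(q + 3)*(q^2 - 9*q + 20) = (q - 5)^3*(q - 3)*(q + 3)*(q - 4)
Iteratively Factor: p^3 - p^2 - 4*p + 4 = (p + 2)*(p^2 - 3*p + 2) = (p - 2)*(p + 2)*(p - 1)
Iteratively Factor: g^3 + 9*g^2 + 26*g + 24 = (g + 2)*(g^2 + 7*g + 12) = (g + 2)*(g + 4)*(g + 3)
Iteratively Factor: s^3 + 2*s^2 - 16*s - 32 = (s + 4)*(s^2 - 2*s - 8) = (s + 2)*(s + 4)*(s - 4)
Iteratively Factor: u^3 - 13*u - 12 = (u + 1)*(u^2 - u - 12) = (u - 4)*(u + 1)*(u + 3)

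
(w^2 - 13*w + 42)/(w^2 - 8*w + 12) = (w - 7)/(w - 2)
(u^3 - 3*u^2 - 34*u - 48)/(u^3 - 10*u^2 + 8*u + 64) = (u + 3)/(u - 4)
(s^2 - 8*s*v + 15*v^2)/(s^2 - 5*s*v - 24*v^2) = (-s^2 + 8*s*v - 15*v^2)/(-s^2 + 5*s*v + 24*v^2)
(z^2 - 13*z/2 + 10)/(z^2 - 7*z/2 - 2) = (2*z - 5)/(2*z + 1)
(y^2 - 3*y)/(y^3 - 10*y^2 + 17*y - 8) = y*(y - 3)/(y^3 - 10*y^2 + 17*y - 8)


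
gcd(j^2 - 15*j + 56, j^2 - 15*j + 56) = j^2 - 15*j + 56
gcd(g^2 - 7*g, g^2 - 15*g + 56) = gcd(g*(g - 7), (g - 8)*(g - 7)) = g - 7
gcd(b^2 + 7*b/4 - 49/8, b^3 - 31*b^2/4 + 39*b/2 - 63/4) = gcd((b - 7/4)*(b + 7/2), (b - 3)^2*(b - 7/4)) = b - 7/4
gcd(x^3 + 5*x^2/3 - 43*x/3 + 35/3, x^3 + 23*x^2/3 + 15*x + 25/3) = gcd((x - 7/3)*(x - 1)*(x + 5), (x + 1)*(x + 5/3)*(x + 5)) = x + 5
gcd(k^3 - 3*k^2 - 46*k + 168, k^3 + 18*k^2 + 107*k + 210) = k + 7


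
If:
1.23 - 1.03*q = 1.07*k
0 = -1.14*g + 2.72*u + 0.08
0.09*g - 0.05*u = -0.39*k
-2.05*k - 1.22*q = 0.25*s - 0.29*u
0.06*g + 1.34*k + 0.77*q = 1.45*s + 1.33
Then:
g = 5.23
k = -0.93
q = 2.16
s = -0.41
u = 2.16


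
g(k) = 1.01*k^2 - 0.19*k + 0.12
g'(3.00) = 5.87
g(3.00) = 8.64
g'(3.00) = 5.87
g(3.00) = 8.64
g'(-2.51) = -5.26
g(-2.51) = 6.96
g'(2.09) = 4.03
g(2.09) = 4.13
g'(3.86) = 7.61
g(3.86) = 14.44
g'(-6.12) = -12.55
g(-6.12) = 39.11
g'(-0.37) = -0.94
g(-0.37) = 0.33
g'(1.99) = 3.83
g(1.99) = 3.74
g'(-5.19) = -10.67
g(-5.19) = 28.31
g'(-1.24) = -2.69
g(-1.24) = 1.91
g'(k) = 2.02*k - 0.19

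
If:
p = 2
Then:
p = 2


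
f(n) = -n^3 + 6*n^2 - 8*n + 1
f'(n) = -3*n^2 + 12*n - 8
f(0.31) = -0.93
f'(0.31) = -4.57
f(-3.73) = 166.21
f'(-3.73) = -94.50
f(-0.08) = 1.68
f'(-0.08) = -8.98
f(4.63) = -6.67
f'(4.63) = -16.75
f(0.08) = 0.40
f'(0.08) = -7.06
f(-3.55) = 149.75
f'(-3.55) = -88.41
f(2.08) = 1.32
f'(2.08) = 3.98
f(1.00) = -2.00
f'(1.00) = 1.00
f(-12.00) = 2689.00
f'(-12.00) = -584.00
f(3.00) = 4.00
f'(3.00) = 1.00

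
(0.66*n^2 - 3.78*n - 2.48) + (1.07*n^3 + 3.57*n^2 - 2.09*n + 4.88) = 1.07*n^3 + 4.23*n^2 - 5.87*n + 2.4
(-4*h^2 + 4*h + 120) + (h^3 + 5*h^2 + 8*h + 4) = h^3 + h^2 + 12*h + 124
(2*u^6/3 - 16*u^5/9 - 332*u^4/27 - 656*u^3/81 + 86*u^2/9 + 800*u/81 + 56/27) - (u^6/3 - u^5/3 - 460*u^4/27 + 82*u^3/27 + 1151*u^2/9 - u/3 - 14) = u^6/3 - 13*u^5/9 + 128*u^4/27 - 902*u^3/81 - 355*u^2/3 + 827*u/81 + 434/27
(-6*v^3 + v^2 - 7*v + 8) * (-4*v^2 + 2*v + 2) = 24*v^5 - 16*v^4 + 18*v^3 - 44*v^2 + 2*v + 16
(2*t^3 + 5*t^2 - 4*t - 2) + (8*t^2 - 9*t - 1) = 2*t^3 + 13*t^2 - 13*t - 3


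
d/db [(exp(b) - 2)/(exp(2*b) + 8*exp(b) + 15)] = (-2*(exp(b) - 2)*(exp(b) + 4) + exp(2*b) + 8*exp(b) + 15)*exp(b)/(exp(2*b) + 8*exp(b) + 15)^2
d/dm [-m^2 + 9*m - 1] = 9 - 2*m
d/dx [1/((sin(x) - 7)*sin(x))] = (7 - 2*sin(x))*cos(x)/((sin(x) - 7)^2*sin(x)^2)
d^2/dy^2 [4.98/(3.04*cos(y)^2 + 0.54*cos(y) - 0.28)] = (-184.092672*(1 - cos(y)^2)^2 - 24.525504*cos(y)^3 - 110.454408*cos(y)^2 + 48.298032*cos(y) + 195.47496)/(3.04*cos(y)^2 + 0.54*cos(y) - 0.28)^3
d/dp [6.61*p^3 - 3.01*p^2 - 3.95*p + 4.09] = 19.83*p^2 - 6.02*p - 3.95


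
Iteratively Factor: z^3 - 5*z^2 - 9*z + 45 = (z - 3)*(z^2 - 2*z - 15) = (z - 3)*(z + 3)*(z - 5)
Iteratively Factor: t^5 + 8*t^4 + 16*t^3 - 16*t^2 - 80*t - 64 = (t + 2)*(t^4 + 6*t^3 + 4*t^2 - 24*t - 32) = (t + 2)^2*(t^3 + 4*t^2 - 4*t - 16) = (t + 2)^2*(t + 4)*(t^2 - 4) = (t + 2)^3*(t + 4)*(t - 2)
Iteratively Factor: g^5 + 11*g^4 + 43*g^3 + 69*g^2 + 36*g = (g + 3)*(g^4 + 8*g^3 + 19*g^2 + 12*g) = (g + 1)*(g + 3)*(g^3 + 7*g^2 + 12*g) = (g + 1)*(g + 3)*(g + 4)*(g^2 + 3*g) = g*(g + 1)*(g + 3)*(g + 4)*(g + 3)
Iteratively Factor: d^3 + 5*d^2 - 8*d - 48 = (d + 4)*(d^2 + d - 12) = (d + 4)^2*(d - 3)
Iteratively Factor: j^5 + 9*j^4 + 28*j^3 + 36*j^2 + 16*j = (j + 2)*(j^4 + 7*j^3 + 14*j^2 + 8*j) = j*(j + 2)*(j^3 + 7*j^2 + 14*j + 8) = j*(j + 1)*(j + 2)*(j^2 + 6*j + 8) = j*(j + 1)*(j + 2)^2*(j + 4)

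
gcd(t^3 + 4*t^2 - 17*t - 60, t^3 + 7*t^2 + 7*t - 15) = t^2 + 8*t + 15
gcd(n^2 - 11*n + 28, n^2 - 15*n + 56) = n - 7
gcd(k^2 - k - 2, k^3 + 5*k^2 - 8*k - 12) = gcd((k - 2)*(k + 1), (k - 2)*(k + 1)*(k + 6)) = k^2 - k - 2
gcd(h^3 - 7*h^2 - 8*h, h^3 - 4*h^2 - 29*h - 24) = h^2 - 7*h - 8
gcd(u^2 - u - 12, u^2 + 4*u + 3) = u + 3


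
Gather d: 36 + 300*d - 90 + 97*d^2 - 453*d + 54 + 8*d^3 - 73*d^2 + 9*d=8*d^3 + 24*d^2 - 144*d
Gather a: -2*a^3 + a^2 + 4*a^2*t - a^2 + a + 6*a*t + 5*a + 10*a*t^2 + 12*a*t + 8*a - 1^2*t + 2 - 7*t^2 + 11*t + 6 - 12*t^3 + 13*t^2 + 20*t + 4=-2*a^3 + 4*a^2*t + a*(10*t^2 + 18*t + 14) - 12*t^3 + 6*t^2 + 30*t + 12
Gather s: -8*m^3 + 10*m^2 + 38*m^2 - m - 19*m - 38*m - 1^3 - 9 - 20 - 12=-8*m^3 + 48*m^2 - 58*m - 42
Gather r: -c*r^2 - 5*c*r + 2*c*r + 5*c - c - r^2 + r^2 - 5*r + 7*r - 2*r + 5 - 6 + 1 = -c*r^2 - 3*c*r + 4*c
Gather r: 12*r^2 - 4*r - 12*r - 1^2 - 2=12*r^2 - 16*r - 3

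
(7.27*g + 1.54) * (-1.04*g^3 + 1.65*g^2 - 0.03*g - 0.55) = -7.5608*g^4 + 10.3939*g^3 + 2.3229*g^2 - 4.0447*g - 0.847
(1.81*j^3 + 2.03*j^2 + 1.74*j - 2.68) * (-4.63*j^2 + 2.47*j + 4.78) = -8.3803*j^5 - 4.9282*j^4 + 5.6097*j^3 + 26.4096*j^2 + 1.6976*j - 12.8104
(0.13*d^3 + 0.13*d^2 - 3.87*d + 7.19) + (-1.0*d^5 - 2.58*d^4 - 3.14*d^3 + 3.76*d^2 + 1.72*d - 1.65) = -1.0*d^5 - 2.58*d^4 - 3.01*d^3 + 3.89*d^2 - 2.15*d + 5.54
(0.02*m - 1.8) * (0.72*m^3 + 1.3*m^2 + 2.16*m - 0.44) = 0.0144*m^4 - 1.27*m^3 - 2.2968*m^2 - 3.8968*m + 0.792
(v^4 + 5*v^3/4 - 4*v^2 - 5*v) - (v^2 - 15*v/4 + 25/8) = v^4 + 5*v^3/4 - 5*v^2 - 5*v/4 - 25/8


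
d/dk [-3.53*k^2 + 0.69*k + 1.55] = 0.69 - 7.06*k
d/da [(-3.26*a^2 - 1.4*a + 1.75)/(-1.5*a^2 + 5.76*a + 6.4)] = (-20.8776*a^2 - 36.478*a - 19.04)/(2.25*a^4 - 17.28*a^3 + 13.9776*a^2 + 73.728*a + 40.96)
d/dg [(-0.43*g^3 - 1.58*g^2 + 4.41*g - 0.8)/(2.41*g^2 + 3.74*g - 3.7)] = (-1.0363*g^4 - 3.2164*g^3 - 11.7643*g^2 + 15.548*g - 13.325)/(5.8081*g^4 + 18.0268*g^3 - 3.8464*g^2 - 27.676*g + 13.69)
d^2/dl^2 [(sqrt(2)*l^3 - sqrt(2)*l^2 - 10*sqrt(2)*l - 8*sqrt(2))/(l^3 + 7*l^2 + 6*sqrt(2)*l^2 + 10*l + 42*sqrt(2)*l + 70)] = 2*sqrt(2)*((3*l - 1)*(l^3 + 7*l^2 + 6*sqrt(2)*l^2 + 10*l + 42*sqrt(2)*l + 70)^2 + ((3*l + 7 + 6*sqrt(2))*(-l^3 + l^2 + 10*l + 8) + (-3*l^2 + 2*l + 10)*(3*l^2 + 14*l + 12*sqrt(2)*l + 10 + 42*sqrt(2)))*(l^3 + 7*l^2 + 6*sqrt(2)*l^2 + 10*l + 42*sqrt(2)*l + 70) - (-l^3 + l^2 + 10*l + 8)*(3*l^2 + 14*l + 12*sqrt(2)*l + 10 + 42*sqrt(2))^2)/(l^3 + 7*l^2 + 6*sqrt(2)*l^2 + 10*l + 42*sqrt(2)*l + 70)^3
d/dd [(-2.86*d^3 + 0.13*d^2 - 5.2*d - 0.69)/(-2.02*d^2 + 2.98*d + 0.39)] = (5.7772*d^4 - 17.0456*d^3 - 13.4628*d^2 - 2.6862*d + 0.0282)/(4.0804*d^4 - 12.0392*d^3 + 7.3048*d^2 + 2.3244*d + 0.1521)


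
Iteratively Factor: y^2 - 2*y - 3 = (y + 1)*(y - 3)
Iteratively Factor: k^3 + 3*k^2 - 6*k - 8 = (k + 1)*(k^2 + 2*k - 8) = (k + 1)*(k + 4)*(k - 2)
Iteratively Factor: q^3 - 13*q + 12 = (q - 3)*(q^2 + 3*q - 4) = (q - 3)*(q - 1)*(q + 4)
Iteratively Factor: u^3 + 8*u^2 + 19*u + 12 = (u + 4)*(u^2 + 4*u + 3) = (u + 3)*(u + 4)*(u + 1)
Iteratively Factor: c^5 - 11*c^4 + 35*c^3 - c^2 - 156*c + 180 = (c - 3)*(c^4 - 8*c^3 + 11*c^2 + 32*c - 60) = (c - 3)*(c - 2)*(c^3 - 6*c^2 - c + 30) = (c - 3)*(c - 2)*(c + 2)*(c^2 - 8*c + 15) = (c - 3)^2*(c - 2)*(c + 2)*(c - 5)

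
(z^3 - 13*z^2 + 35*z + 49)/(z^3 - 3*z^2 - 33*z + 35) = (z^2 - 6*z - 7)/(z^2 + 4*z - 5)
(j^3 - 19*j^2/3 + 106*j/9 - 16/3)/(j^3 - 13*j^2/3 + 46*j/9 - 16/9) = (j - 3)/(j - 1)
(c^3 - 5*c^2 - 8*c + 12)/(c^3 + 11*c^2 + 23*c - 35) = (c^2 - 4*c - 12)/(c^2 + 12*c + 35)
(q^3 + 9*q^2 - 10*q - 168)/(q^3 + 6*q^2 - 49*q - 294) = (q - 4)/(q - 7)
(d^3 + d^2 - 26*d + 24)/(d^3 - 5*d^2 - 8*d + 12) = (d^2 + 2*d - 24)/(d^2 - 4*d - 12)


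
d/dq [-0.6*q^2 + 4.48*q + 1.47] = 4.48 - 1.2*q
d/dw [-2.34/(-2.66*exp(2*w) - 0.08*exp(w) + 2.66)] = (-12.4488*exp(w) - 0.1872)*exp(w)/(2.66*exp(2*w) + 0.08*exp(w) - 2.66)^2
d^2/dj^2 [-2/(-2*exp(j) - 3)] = (8*exp(j) - 12)*exp(j)/(2*exp(j) + 3)^3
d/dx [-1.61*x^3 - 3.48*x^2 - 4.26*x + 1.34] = -4.83*x^2 - 6.96*x - 4.26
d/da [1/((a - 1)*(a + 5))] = 2*(-a - 2)/(a^4 + 8*a^3 + 6*a^2 - 40*a + 25)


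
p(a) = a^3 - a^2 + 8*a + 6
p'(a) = 3*a^2 - 2*a + 8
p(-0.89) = -2.62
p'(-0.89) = 12.16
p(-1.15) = -6.04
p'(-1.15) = 14.27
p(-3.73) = -89.65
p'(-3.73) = 57.20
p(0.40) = 9.10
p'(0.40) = 7.68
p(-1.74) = -16.22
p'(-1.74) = 20.56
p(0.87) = 12.86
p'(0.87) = 8.53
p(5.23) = 163.54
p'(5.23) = 79.60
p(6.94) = 347.61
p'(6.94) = 138.61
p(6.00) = 234.00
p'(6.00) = 104.00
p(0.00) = 6.00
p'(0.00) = 8.00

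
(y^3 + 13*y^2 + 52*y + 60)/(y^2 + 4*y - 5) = (y^2 + 8*y + 12)/(y - 1)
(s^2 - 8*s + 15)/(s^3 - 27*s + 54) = (s - 5)/(s^2 + 3*s - 18)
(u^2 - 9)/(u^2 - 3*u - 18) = (u - 3)/(u - 6)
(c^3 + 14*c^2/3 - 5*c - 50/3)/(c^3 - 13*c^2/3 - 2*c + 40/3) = (c + 5)/(c - 4)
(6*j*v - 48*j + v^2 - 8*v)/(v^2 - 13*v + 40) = (6*j + v)/(v - 5)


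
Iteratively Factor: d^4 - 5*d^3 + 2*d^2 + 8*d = (d + 1)*(d^3 - 6*d^2 + 8*d) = (d - 2)*(d + 1)*(d^2 - 4*d) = (d - 4)*(d - 2)*(d + 1)*(d)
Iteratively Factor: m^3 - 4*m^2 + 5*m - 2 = (m - 1)*(m^2 - 3*m + 2) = (m - 2)*(m - 1)*(m - 1)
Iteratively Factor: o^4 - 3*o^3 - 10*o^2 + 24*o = (o)*(o^3 - 3*o^2 - 10*o + 24) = o*(o - 4)*(o^2 + o - 6) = o*(o - 4)*(o - 2)*(o + 3)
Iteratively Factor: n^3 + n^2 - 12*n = (n + 4)*(n^2 - 3*n) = (n - 3)*(n + 4)*(n)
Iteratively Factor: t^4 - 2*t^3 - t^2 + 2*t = (t - 2)*(t^3 - t) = t*(t - 2)*(t^2 - 1) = t*(t - 2)*(t - 1)*(t + 1)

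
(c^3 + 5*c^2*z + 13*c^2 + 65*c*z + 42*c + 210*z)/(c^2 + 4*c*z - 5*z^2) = (-c^2 - 13*c - 42)/(-c + z)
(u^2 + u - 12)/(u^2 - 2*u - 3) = (u + 4)/(u + 1)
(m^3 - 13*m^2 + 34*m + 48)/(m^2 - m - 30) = (m^2 - 7*m - 8)/(m + 5)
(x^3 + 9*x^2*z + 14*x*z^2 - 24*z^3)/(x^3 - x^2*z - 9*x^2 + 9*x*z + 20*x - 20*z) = (x^2 + 10*x*z + 24*z^2)/(x^2 - 9*x + 20)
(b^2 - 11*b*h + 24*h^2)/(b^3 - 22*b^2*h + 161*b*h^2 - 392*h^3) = (b - 3*h)/(b^2 - 14*b*h + 49*h^2)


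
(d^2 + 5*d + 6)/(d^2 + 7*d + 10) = (d + 3)/(d + 5)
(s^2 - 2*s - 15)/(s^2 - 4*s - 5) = (s + 3)/(s + 1)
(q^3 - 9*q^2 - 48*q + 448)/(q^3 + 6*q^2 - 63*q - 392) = (q - 8)/(q + 7)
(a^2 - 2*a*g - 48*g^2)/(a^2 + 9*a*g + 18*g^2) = (a - 8*g)/(a + 3*g)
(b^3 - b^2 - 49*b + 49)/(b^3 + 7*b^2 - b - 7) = (b - 7)/(b + 1)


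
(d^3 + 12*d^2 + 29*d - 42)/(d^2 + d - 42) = (d^2 + 5*d - 6)/(d - 6)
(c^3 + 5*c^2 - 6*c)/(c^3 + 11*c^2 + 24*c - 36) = c/(c + 6)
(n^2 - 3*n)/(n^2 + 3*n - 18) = n/(n + 6)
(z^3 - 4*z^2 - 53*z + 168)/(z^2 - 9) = (z^2 - z - 56)/(z + 3)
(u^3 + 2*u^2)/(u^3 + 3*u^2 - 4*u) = u*(u + 2)/(u^2 + 3*u - 4)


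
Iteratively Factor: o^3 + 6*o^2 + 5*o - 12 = (o + 3)*(o^2 + 3*o - 4) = (o + 3)*(o + 4)*(o - 1)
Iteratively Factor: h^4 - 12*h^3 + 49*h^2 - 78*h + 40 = (h - 1)*(h^3 - 11*h^2 + 38*h - 40) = (h - 2)*(h - 1)*(h^2 - 9*h + 20) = (h - 4)*(h - 2)*(h - 1)*(h - 5)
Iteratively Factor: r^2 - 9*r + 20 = (r - 5)*(r - 4)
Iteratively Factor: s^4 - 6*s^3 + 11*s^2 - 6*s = (s - 2)*(s^3 - 4*s^2 + 3*s) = (s - 3)*(s - 2)*(s^2 - s) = (s - 3)*(s - 2)*(s - 1)*(s)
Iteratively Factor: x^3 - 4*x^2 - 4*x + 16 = (x - 2)*(x^2 - 2*x - 8) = (x - 2)*(x + 2)*(x - 4)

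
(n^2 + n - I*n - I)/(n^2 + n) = (n - I)/n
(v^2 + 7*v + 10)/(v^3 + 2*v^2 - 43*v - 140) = (v + 2)/(v^2 - 3*v - 28)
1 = 1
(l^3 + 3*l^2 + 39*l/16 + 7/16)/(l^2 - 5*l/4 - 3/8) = (4*l^2 + 11*l + 7)/(2*(2*l - 3))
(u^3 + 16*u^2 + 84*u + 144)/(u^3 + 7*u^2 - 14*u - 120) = (u^2 + 10*u + 24)/(u^2 + u - 20)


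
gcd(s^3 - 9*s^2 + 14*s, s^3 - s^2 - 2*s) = s^2 - 2*s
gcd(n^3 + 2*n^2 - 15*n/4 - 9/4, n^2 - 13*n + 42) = 1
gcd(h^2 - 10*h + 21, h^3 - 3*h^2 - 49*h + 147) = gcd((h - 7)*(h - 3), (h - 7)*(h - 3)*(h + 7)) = h^2 - 10*h + 21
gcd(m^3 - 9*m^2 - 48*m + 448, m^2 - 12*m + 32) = m - 8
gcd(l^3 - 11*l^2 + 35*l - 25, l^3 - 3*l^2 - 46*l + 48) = l - 1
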